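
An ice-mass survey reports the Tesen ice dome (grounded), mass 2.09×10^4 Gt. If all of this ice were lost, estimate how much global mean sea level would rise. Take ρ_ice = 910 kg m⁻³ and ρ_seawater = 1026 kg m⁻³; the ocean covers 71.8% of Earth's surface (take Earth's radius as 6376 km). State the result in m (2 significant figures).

Tesen: 2.09×10^4 Gt = 2.090×10^16 kg; dividing by ρ_w = 1026 kg m⁻³ gives 2.037×10^13 m³ of water.
Spread over 3.67×10^14 m² of ocean, Δh = 2.037×10^13 / 3.67×10^14 = 0.0555 m.

≈ 0.056 m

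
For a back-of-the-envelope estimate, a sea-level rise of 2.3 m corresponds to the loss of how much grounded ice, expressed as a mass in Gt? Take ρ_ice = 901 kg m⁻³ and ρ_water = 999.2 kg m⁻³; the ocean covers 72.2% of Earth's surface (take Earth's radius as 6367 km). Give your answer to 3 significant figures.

Required water volume = Δh × A = 2.3 m × 3.68×10^14 m² = 8.459×10^14 m³.
ρ_w = 999.2 kg m⁻³, so the mass of water = 8.459×10^14 m³ × 999.2 kg m⁻³ = 8.453×10^17 kg = 8.45×10^5 Gt (and the same mass of ice, by conservation).

≈ 8.45×10^5 Gt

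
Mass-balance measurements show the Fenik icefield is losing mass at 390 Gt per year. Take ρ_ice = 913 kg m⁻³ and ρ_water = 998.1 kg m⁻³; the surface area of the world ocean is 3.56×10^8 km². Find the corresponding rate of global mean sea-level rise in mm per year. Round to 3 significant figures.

ρ_w = 998.1 kg m⁻³. Annual water volume added = 390 Gt / ρ_w = 3.900×10^14 kg / 998.1 kg m⁻³ = 3.907×10^11 m³.
Δh per year = 3.907×10^11 / 3.56×10^14 = 1.10×10^-3 m = 1.10 mm.

≈ 1.10 mm/yr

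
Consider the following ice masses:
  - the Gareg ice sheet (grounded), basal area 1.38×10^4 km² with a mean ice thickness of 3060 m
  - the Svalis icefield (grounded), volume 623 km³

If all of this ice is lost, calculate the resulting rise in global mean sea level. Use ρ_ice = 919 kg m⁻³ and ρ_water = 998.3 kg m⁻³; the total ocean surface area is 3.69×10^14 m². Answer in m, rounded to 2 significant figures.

≈ 0.11 m

Gareg: ice volume = 1.38×10^4 km² × 3060 m = 4.223×10^4 km³; 4.223×10^4 × (919/998.3) = 3.887×10^4 km³ of water.
Svalis: 623 km³ × (919/998.3) = 573.5 km³ of water.
Total added water ≈ 3.945×10^13 m³ over 3.69×10^14 m² → Δh = 0.107 m.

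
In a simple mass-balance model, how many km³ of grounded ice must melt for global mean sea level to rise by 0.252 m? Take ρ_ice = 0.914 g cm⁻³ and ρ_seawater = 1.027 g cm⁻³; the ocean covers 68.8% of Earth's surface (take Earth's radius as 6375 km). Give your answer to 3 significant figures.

Required water volume = Δh × A = 0.252 m × 3.51×10^14 m² = 8.854×10^13 m³ = 8.854×10^4 km³.
Ice volume = water volume × ρ_w/ρ_ice = 8.854×10^4 × 1027/914 = 9.95×10^4 km³.

≈ 9.95×10^4 km³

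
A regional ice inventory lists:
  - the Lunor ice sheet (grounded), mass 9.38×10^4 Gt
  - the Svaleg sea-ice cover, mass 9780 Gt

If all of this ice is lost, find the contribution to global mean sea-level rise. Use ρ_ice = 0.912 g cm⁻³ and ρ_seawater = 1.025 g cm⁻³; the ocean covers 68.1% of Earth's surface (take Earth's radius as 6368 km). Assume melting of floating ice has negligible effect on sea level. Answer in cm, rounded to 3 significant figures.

≈ 26.4 cm

Lunor: 9.38×10^4 Gt = 9.380×10^16 kg; dividing by ρ_w = 1.025 g cm⁻³ = 1025 kg m⁻³ gives 9.151×10^13 m³ of water.
The Svaleg sea-ice cover is floating and already displaces its own weight of water, so its melt adds essentially nothing to sea level.
Total added water ≈ 9.151×10^13 m³ over 3.47×10^14 m² → Δh = 0.264 m = 26.4 cm.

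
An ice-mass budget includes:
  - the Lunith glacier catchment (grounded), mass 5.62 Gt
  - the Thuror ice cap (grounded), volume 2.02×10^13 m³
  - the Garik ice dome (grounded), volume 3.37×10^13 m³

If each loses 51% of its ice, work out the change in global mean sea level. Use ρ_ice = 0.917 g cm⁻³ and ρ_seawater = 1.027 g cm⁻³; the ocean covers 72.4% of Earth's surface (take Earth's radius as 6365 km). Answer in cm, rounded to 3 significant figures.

Lunith: 0.51 × 5.62 Gt = 2.866×10^12 kg; dividing by ρ_w = 1.027 g cm⁻³ = 1027 kg m⁻³ gives 2.791×10^9 m³ of water.
Thuror: 0.51 × 2.02×10^13 m³ × (917/1027) = 9.199×10^12 m³ of water.
Garik: 0.51 × 3.37×10^13 m³ × (917/1027) = 1.535×10^13 m³ of water.
Total added water ≈ 2.455×10^13 m³ over 3.69×10^14 m² → Δh = 0.0666 m = 6.66 cm.

≈ 6.66 cm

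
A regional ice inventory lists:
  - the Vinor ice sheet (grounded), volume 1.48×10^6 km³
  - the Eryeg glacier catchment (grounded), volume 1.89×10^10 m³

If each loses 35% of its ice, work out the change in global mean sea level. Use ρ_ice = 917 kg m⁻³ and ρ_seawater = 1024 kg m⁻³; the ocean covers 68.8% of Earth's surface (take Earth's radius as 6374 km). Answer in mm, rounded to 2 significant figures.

Vinor: 0.35 × 1.48×10^6 km³ × (917/1024) = 4.639×10^5 km³ of water.
Eryeg: 0.35 × 1.89×10^10 m³ × (917/1024) = 5.924×10^9 m³ of water.
Total added water ≈ 4.639×10^14 m³ over 3.51×10^14 m² → Δh = 1.32 m = 1300 mm.

≈ 1300 mm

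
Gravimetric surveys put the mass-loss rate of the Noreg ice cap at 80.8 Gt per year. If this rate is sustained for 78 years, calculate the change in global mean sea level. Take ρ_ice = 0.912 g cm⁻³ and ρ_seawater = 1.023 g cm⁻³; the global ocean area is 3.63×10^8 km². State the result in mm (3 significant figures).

Total mass lost = 80.8 Gt/yr × 78 yr = 6302 Gt = 6.302×10^15 kg.
ρ_w = 1.023 g cm⁻³ = 1023 kg m⁻³, so water volume = 6.302×10^15 / 1023 = 6.161×10^12 m³.
Δh = 6.161×10^12 / 3.63×10^14 = 0.0170 m = 17.0 mm.

≈ 17.0 mm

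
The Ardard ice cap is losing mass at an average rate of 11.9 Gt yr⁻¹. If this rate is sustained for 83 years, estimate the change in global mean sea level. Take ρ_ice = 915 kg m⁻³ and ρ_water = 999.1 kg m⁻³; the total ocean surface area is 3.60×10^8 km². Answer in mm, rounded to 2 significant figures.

≈ 2.7 mm

Total mass lost = 11.9 Gt/yr × 83 yr = 987.7 Gt = 9.877×10^14 kg.
ρ_w = 999.1 kg m⁻³, so water volume = 9.877×10^14 / 999.1 = 9.886×10^11 m³.
Δh = 9.886×10^11 / 3.60×10^14 = 2.75×10^-3 m = 2.7 mm.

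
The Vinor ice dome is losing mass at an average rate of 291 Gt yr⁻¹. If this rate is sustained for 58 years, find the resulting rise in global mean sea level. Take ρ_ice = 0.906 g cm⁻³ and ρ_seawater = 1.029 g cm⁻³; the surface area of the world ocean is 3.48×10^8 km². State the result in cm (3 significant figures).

Total mass lost = 291 Gt/yr × 58 yr = 1.688×10^4 Gt = 1.688×10^16 kg.
ρ_w = 1.029 g cm⁻³ = 1029 kg m⁻³, so water volume = 1.688×10^16 / 1029 = 1.640×10^13 m³.
Δh = 1.640×10^13 / 3.48×10^14 = 0.0471 m = 4.71 cm.

≈ 4.71 cm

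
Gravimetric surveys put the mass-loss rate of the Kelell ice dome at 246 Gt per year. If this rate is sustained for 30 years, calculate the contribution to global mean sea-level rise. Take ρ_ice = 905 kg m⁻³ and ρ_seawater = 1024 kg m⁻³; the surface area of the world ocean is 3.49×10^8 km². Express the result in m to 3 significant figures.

Total mass lost = 246 Gt/yr × 30 yr = 7380 Gt = 7.380×10^15 kg.
ρ_w = 1024 kg m⁻³, so water volume = 7.380×10^15 / 1024 = 7.207×10^12 m³.
Δh = 7.207×10^12 / 3.49×10^14 = 0.0207 m.

≈ 0.0207 m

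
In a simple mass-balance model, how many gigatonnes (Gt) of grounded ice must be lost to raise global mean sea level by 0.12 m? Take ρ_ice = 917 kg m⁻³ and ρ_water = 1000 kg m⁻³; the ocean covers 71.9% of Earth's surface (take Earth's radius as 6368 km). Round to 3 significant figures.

Required water volume = Δh × A = 0.12 m × 3.66×10^14 m² = 4.397×10^13 m³.
ρ_w = 1000 kg m⁻³, so the mass of water = 4.397×10^13 m³ × 1000 kg m⁻³ = 4.397×10^16 kg = 4.40×10^4 Gt (and the same mass of ice, by conservation).

≈ 4.40×10^4 Gt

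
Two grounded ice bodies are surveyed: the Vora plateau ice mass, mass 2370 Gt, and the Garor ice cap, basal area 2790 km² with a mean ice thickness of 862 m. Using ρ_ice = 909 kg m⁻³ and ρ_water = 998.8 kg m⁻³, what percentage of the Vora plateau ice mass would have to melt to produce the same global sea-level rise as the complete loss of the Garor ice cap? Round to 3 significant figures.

≈ 92.2 %

Equal sea-level rise means equal mass of meltwater, i.e. equal mass of ice lost.
Ice mass of Garor: 2.186×10^15 kg; ice mass of Vora: 2.370×10^15 kg.
Fraction required = 2.186×10^15 / 2.370×10^15 = 0.922 → 92.2 %.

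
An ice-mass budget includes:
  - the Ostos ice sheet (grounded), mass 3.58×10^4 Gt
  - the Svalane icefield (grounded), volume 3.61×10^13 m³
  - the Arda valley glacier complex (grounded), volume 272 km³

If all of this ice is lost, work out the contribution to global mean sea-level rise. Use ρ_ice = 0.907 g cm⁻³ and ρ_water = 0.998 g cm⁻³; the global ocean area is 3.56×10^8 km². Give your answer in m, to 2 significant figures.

≈ 0.19 m

Ostos: 3.58×10^4 Gt = 3.580×10^16 kg; dividing by ρ_w = 0.998 g cm⁻³ = 998 kg m⁻³ gives 3.587×10^13 m³ of water.
Svalane: 3.61×10^13 m³ × (907/998) = 3.281×10^13 m³ of water.
Arda: 272 km³ × (907/998) = 247.2 km³ of water.
Total added water ≈ 6.893×10^13 m³ over 3.56×10^14 m² → Δh = 0.194 m.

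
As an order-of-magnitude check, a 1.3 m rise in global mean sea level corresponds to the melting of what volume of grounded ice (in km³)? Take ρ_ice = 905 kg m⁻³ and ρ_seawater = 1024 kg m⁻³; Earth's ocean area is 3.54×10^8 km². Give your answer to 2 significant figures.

≈ 5.2×10^5 km³

Required water volume = Δh × A = 1.3 m × 3.54×10^14 m² = 4.602×10^14 m³ = 4.602×10^5 km³.
Ice volume = water volume × ρ_w/ρ_ice = 4.602×10^5 × 1024/905 = 5.2×10^5 km³.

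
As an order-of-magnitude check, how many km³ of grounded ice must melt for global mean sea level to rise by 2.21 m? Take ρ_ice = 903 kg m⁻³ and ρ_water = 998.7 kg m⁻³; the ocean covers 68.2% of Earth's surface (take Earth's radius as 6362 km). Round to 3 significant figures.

≈ 8.48×10^5 km³

Required water volume = Δh × A = 2.21 m × 3.47×10^14 m² = 7.666×10^14 m³ = 7.666×10^5 km³.
Ice volume = water volume × ρ_w/ρ_ice = 7.666×10^5 × 998.7/903 = 8.48×10^5 km³.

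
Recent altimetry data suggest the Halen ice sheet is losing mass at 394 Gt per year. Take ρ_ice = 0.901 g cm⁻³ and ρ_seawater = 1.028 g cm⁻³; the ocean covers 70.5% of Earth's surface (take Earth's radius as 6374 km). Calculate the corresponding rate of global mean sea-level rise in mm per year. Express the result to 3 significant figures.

ρ_w = 1.028 g cm⁻³ = 1028 kg m⁻³. Annual water volume added = 394 Gt / ρ_w = 3.940×10^14 kg / 1028 kg m⁻³ = 3.833×10^11 m³.
Δh per year = 3.833×10^11 / 3.60×10^14 = 1.06×10^-3 m = 1.06 mm.

≈ 1.06 mm/yr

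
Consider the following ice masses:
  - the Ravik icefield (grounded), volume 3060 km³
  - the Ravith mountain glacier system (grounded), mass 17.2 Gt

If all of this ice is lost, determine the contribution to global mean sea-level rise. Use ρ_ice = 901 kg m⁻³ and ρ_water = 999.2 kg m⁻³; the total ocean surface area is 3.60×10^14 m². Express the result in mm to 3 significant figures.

Ravik: 3060 km³ × (901/999.2) = 2759 km³ of water.
Ravith: 17.2 Gt = 1.720×10^13 kg; dividing by ρ_w = 999.2 kg m⁻³ gives 1.721×10^10 m³ of water.
Total added water ≈ 2.776×10^12 m³ over 3.60×10^14 m² → Δh = 7.71×10^-3 m = 7.71 mm.

≈ 7.71 mm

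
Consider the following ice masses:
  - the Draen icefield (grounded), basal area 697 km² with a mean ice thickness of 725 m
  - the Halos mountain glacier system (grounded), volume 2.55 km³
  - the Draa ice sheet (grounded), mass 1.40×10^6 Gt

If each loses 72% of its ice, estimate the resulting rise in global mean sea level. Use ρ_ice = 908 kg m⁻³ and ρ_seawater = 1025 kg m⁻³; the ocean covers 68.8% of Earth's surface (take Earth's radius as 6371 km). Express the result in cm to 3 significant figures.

≈ 280 cm

Draen: ice volume = 697 km² × 725 m = 505.3 km³; 0.72 × 505.3 × (908/1025) = 322.3 km³ of water.
Halos: 0.72 × 2.55 km³ × (908/1025) = 1.626 km³ of water.
Draa: 0.72 × 1.40×10^6 Gt = 1.008×10^18 kg; dividing by ρ_w = 1025 kg m⁻³ gives 9.834×10^14 m³ of water.
Total added water ≈ 9.837×10^14 m³ over 3.51×10^14 m² → Δh = 2.80 m = 280 cm.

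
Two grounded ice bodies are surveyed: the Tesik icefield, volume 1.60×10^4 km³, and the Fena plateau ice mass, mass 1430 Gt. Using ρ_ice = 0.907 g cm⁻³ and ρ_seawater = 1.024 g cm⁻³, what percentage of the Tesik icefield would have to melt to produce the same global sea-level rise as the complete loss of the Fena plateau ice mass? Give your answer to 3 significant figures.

≈ 9.85 %

Equal sea-level rise means equal mass of meltwater, i.e. equal mass of ice lost.
Ice mass of Fena: 1.430×10^15 kg; ice mass of Tesik: 1.451×10^16 kg.
Fraction required = 1.430×10^15 / 1.451×10^16 = 0.0985 → 9.85 %.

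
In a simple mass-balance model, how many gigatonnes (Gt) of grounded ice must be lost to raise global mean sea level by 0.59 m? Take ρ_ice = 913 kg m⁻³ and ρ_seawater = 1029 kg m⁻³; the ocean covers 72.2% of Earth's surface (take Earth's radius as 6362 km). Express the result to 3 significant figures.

≈ 2.23×10^5 Gt

Required water volume = Δh × A = 0.59 m × 3.67×10^14 m² = 2.167×10^14 m³.
ρ_w = 1029 kg m⁻³, so the mass of water = 2.167×10^14 m³ × 1029 kg m⁻³ = 2.229×10^17 kg = 2.23×10^5 Gt (and the same mass of ice, by conservation).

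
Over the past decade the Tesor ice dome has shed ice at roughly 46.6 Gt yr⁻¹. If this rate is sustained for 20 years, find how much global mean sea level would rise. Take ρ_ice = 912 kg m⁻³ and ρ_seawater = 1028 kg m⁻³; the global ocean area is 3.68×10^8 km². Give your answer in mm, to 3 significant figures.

≈ 2.46 mm

Total mass lost = 46.6 Gt/yr × 20 yr = 932.0 Gt = 9.320×10^14 kg.
ρ_w = 1028 kg m⁻³, so water volume = 9.320×10^14 / 1028 = 9.066×10^11 m³.
Δh = 9.066×10^11 / 3.68×10^14 = 2.46×10^-3 m = 2.46 mm.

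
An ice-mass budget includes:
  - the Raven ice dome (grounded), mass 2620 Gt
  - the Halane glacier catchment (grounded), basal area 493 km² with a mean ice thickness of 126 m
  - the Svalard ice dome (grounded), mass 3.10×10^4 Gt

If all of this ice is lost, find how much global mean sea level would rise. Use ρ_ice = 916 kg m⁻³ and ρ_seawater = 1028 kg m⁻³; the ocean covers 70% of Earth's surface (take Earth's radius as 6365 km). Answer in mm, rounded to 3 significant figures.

≈ 91.9 mm

Raven: 2620 Gt = 2.620×10^15 kg; dividing by ρ_w = 1028 kg m⁻³ gives 2.549×10^12 m³ of water.
Halane: ice volume = 493 km² × 126 m = 62.12 km³; 62.12 × (916/1028) = 55.35 km³ of water.
Svalard: 3.10×10^4 Gt = 3.100×10^16 kg; dividing by ρ_w = 1028 kg m⁻³ gives 3.016×10^13 m³ of water.
Total added water ≈ 3.276×10^13 m³ over 3.56×10^14 m² → Δh = 0.0919 m = 91.9 mm.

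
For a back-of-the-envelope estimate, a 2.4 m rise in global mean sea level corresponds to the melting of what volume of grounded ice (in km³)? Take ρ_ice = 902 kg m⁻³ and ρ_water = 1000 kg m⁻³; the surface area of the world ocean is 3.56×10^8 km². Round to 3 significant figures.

≈ 9.47×10^5 km³

Required water volume = Δh × A = 2.4 m × 3.56×10^14 m² = 8.544×10^14 m³ = 8.544×10^5 km³.
Ice volume = water volume × ρ_w/ρ_ice = 8.544×10^5 × 1000/902 = 9.47×10^5 km³.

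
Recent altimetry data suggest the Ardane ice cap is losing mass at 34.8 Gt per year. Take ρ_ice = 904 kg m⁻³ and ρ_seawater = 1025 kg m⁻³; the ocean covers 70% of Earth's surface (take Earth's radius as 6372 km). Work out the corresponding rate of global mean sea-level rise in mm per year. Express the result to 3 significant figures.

≈ 0.0951 mm/yr

ρ_w = 1025 kg m⁻³. Annual water volume added = 34.8 Gt / ρ_w = 3.480×10^13 kg / 1025 kg m⁻³ = 3.395×10^10 m³.
Δh per year = 3.395×10^10 / 3.57×10^14 = 9.51×10^-5 m = 0.0951 mm.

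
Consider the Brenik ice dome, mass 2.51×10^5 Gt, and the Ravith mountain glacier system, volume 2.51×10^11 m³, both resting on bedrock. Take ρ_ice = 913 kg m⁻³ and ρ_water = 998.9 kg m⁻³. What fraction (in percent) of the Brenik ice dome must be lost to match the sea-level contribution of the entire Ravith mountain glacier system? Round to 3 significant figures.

Equal sea-level rise means equal mass of meltwater, i.e. equal mass of ice lost.
Ice mass of Ravith: 2.292×10^14 kg; ice mass of Brenik: 2.510×10^17 kg.
Fraction required = 2.292×10^14 / 2.510×10^17 = 9.13×10^-4 → 0.0913 %.

≈ 0.0913 %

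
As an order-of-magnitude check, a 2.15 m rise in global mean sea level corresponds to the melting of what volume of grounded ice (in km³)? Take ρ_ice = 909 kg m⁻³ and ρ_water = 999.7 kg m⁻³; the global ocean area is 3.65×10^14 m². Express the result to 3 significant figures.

Required water volume = Δh × A = 2.15 m × 3.65×10^14 m² = 7.848×10^14 m³ = 7.848×10^5 km³.
Ice volume = water volume × ρ_w/ρ_ice = 7.848×10^5 × 999.7/909 = 8.63×10^5 km³.

≈ 8.63×10^5 km³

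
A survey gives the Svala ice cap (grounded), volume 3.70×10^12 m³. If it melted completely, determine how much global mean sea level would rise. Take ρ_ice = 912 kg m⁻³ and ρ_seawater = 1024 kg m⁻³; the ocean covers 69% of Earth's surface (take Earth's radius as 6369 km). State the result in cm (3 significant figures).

≈ 0.937 cm

Svala: 3.70×10^12 m³ × (912/1024) = 3.295×10^12 m³ of water.
Spread over 3.52×10^14 m² of ocean, Δh = 3.295×10^12 / 3.52×10^14 = 9.37×10^-3 m = 0.937 cm.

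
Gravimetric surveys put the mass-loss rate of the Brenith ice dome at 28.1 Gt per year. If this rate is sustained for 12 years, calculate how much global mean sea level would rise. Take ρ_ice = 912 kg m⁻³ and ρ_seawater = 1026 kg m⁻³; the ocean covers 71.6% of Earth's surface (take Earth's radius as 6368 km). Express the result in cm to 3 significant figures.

Total mass lost = 28.1 Gt/yr × 12 yr = 337.2 Gt = 3.372×10^14 kg.
ρ_w = 1026 kg m⁻³, so water volume = 3.372×10^14 / 1026 = 3.287×10^11 m³.
Δh = 3.287×10^11 / 3.65×10^14 = 9.01×10^-4 m = 0.0901 cm.

≈ 0.0901 cm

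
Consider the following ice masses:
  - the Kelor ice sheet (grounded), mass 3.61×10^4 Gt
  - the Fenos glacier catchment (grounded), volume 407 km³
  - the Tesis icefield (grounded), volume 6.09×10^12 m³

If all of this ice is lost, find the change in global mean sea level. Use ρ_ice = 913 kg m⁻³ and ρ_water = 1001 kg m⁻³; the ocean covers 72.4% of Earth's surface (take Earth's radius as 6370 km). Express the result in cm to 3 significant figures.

≈ 11.4 cm

Kelor: 3.61×10^4 Gt = 3.610×10^16 kg; dividing by ρ_w = 1001 kg m⁻³ gives 3.606×10^13 m³ of water.
Fenos: 407 km³ × (913/1001) = 371.2 km³ of water.
Tesis: 6.09×10^12 m³ × (913/1001) = 5.555×10^12 m³ of water.
Total added water ≈ 4.199×10^13 m³ over 3.69×10^14 m² → Δh = 0.114 m = 11.4 cm.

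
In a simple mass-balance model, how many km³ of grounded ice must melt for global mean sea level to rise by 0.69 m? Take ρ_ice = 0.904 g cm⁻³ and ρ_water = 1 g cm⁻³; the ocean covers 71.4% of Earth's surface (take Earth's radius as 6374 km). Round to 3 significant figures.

≈ 2.78×10^5 km³

Required water volume = Δh × A = 0.69 m × 3.65×10^14 m² = 2.515×10^14 m³ = 2.515×10^5 km³.
Ice volume = water volume × ρ_w/ρ_ice = 2.515×10^5 × 1000/904 = 2.78×10^5 km³.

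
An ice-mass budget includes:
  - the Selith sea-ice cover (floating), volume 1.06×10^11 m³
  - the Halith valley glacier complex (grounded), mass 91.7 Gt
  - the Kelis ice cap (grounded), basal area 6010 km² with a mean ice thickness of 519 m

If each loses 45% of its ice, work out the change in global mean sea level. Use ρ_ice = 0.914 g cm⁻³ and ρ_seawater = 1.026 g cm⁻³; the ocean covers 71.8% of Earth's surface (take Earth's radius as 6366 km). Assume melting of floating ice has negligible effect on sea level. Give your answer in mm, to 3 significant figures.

The Selith sea-ice cover is floating and already displaces its own weight of water, so its melt adds essentially nothing to sea level.
Halith: 0.45 × 91.7 Gt = 4.126×10^13 kg; dividing by ρ_w = 1.026 g cm⁻³ = 1026 kg m⁻³ gives 4.022×10^10 m³ of water.
Kelis: ice volume = 6010 km² × 519 m = 3119 km³; 0.45 × 3119 × (914/1026) = 1250 km³ of water.
Total added water ≈ 1.291×10^12 m³ over 3.66×10^14 m² → Δh = 3.53×10^-3 m = 3.53 mm.

≈ 3.53 mm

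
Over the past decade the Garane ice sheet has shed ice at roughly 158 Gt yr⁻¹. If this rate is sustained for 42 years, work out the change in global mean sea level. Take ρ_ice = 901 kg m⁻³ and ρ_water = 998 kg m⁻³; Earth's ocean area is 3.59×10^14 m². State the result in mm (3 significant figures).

≈ 18.5 mm

Total mass lost = 158 Gt/yr × 42 yr = 6636 Gt = 6.636×10^15 kg.
ρ_w = 998 kg m⁻³, so water volume = 6.636×10^15 / 998 = 6.649×10^12 m³.
Δh = 6.649×10^12 / 3.59×10^14 = 0.0185 m = 18.5 mm.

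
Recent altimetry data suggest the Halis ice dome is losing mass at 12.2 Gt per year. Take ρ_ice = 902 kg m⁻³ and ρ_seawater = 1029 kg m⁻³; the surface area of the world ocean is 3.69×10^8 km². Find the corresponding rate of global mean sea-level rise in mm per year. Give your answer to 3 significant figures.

≈ 0.0321 mm/yr

ρ_w = 1029 kg m⁻³. Annual water volume added = 12.2 Gt / ρ_w = 1.220×10^13 kg / 1029 kg m⁻³ = 1.186×10^10 m³.
Δh per year = 1.186×10^10 / 3.69×10^14 = 3.21×10^-5 m = 0.0321 mm.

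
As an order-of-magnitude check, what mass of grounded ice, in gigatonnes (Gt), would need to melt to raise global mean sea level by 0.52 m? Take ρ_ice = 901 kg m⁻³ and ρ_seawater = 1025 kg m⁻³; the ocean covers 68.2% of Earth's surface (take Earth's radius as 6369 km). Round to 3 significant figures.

≈ 1.85×10^5 Gt

Required water volume = Δh × A = 0.52 m × 3.48×10^14 m² = 1.808×10^14 m³.
ρ_w = 1025 kg m⁻³, so the mass of water = 1.808×10^14 m³ × 1025 kg m⁻³ = 1.853×10^17 kg = 1.85×10^5 Gt (and the same mass of ice, by conservation).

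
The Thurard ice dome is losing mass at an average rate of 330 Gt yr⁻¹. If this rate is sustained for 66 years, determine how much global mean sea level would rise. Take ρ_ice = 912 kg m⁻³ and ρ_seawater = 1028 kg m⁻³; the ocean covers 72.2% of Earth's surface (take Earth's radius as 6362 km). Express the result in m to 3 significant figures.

Total mass lost = 330 Gt/yr × 66 yr = 2.178×10^4 Gt = 2.178×10^16 kg.
ρ_w = 1028 kg m⁻³, so water volume = 2.178×10^16 / 1028 = 2.119×10^13 m³.
Δh = 2.119×10^13 / 3.67×10^14 = 0.0577 m.

≈ 0.0577 m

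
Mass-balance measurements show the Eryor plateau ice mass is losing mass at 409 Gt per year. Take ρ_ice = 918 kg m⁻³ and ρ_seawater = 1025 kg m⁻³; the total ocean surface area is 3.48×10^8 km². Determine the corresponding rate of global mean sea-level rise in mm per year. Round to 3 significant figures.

ρ_w = 1025 kg m⁻³. Annual water volume added = 409 Gt / ρ_w = 4.090×10^14 kg / 1025 kg m⁻³ = 3.990×10^11 m³.
Δh per year = 3.990×10^11 / 3.48×10^14 = 1.15×10^-3 m = 1.15 mm.

≈ 1.15 mm/yr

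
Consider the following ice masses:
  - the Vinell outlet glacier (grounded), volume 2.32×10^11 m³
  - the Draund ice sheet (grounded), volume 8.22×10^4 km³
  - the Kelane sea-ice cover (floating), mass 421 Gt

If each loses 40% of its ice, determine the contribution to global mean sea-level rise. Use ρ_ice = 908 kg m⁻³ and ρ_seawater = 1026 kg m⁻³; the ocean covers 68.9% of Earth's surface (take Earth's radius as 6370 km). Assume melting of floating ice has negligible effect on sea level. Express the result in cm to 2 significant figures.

Vinell: 0.4 × 2.32×10^11 m³ × (908/1026) = 8.213×10^10 m³ of water.
Draund: 0.4 × 8.22×10^4 km³ × (908/1026) = 2.910×10^4 km³ of water.
The Kelane sea-ice cover is floating and already displaces its own weight of water, so its melt adds essentially nothing to sea level.
Total added water ≈ 2.918×10^13 m³ over 3.51×10^14 m² → Δh = 0.0831 m = 8.3 cm.

≈ 8.3 cm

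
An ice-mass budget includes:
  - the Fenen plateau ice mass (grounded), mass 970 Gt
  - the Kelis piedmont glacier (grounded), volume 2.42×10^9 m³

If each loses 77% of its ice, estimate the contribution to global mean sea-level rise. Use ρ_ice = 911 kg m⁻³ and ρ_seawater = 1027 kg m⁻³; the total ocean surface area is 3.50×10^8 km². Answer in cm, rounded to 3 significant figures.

Fenen: 0.77 × 970 Gt = 7.469×10^14 kg; dividing by ρ_w = 1027 kg m⁻³ gives 7.273×10^11 m³ of water.
Kelis: 0.77 × 2.42×10^9 m³ × (911/1027) = 1.653×10^9 m³ of water.
Total added water ≈ 7.289×10^11 m³ over 3.50×10^14 m² → Δh = 2.08×10^-3 m = 0.208 cm.

≈ 0.208 cm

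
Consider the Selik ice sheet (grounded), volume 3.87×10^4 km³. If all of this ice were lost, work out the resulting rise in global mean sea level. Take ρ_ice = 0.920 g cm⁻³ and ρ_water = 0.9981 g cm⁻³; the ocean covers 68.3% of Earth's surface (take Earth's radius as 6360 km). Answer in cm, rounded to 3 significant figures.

Selik: 3.87×10^4 km³ × (920/998.1) = 3.567×10^4 km³ of water.
Spread over 3.47×10^14 m² of ocean, Δh = 3.567×10^13 / 3.47×10^14 = 0.103 m = 10.3 cm.

≈ 10.3 cm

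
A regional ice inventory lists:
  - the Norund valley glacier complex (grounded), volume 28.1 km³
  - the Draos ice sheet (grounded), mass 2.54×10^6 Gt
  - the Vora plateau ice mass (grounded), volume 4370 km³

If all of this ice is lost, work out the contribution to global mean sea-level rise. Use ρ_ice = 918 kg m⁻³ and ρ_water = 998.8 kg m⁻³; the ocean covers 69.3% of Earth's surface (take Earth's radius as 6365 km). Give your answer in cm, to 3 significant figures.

Norund: 28.1 km³ × (918/998.8) = 25.83 km³ of water.
Draos: 2.54×10^6 Gt = 2.540×10^18 kg; dividing by ρ_w = 998.8 kg m⁻³ gives 2.543×10^15 m³ of water.
Vora: 4370 km³ × (918/998.8) = 4016 km³ of water.
Total added water ≈ 2.547×10^15 m³ over 3.53×10^14 m² → Δh = 7.22 m = 722 cm.

≈ 722 cm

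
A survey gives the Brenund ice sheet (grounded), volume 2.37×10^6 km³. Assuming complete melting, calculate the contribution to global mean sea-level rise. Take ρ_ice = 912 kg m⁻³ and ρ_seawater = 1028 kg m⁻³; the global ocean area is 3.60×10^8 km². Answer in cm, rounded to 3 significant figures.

≈ 584 cm

Brenund: 2.37×10^6 km³ × (912/1028) = 2.103×10^6 km³ of water.
Spread over 3.60×10^14 m² of ocean, Δh = 2.103×10^15 / 3.60×10^14 = 5.84 m = 584 cm.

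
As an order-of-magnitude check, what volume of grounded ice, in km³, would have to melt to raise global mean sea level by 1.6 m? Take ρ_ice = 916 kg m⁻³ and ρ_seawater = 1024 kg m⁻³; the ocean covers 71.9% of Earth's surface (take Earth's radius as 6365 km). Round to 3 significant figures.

Required water volume = Δh × A = 1.6 m × 3.66×10^14 m² = 5.857×10^14 m³ = 5.857×10^5 km³.
Ice volume = water volume × ρ_w/ρ_ice = 5.857×10^5 × 1024/916 = 6.55×10^5 km³.

≈ 6.55×10^5 km³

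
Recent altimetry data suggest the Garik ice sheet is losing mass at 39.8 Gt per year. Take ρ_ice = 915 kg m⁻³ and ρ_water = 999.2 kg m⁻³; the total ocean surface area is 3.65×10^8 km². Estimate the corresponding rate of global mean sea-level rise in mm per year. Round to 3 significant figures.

≈ 0.109 mm/yr

ρ_w = 999.2 kg m⁻³. Annual water volume added = 39.8 Gt / ρ_w = 3.980×10^13 kg / 999.2 kg m⁻³ = 3.983×10^10 m³.
Δh per year = 3.983×10^10 / 3.65×10^14 = 1.09×10^-4 m = 0.109 mm.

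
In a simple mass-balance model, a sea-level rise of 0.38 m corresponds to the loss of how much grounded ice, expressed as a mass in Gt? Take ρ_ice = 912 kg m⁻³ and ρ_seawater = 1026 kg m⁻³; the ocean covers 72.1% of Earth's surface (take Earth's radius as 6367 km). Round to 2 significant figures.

≈ 1.4×10^5 Gt

Required water volume = Δh × A = 0.38 m × 3.67×10^14 m² = 1.396×10^14 m³.
ρ_w = 1026 kg m⁻³, so the mass of water = 1.396×10^14 m³ × 1026 kg m⁻³ = 1.432×10^17 kg = 1.4×10^5 Gt (and the same mass of ice, by conservation).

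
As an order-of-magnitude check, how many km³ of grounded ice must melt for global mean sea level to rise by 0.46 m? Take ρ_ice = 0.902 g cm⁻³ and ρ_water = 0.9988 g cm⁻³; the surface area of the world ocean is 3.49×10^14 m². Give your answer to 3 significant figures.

Required water volume = Δh × A = 0.46 m × 3.49×10^14 m² = 1.605×10^14 m³ = 1.605×10^5 km³.
Ice volume = water volume × ρ_w/ρ_ice = 1.605×10^5 × 998.8/902 = 1.78×10^5 km³.

≈ 1.78×10^5 km³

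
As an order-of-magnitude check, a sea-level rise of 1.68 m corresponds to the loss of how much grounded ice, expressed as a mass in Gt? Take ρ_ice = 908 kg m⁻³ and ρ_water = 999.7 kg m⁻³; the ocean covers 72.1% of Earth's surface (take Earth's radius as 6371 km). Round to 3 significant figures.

≈ 6.18×10^5 Gt

Required water volume = Δh × A = 1.68 m × 3.68×10^14 m² = 6.178×10^14 m³.
ρ_w = 999.7 kg m⁻³, so the mass of water = 6.178×10^14 m³ × 999.7 kg m⁻³ = 6.176×10^17 kg = 6.18×10^5 Gt (and the same mass of ice, by conservation).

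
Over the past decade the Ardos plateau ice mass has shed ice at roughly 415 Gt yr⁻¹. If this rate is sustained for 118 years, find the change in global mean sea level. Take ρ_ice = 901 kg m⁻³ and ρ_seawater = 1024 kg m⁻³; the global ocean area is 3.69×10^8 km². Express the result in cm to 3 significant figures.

Total mass lost = 415 Gt/yr × 118 yr = 4.897×10^4 Gt = 4.897×10^16 kg.
ρ_w = 1024 kg m⁻³, so water volume = 4.897×10^16 / 1024 = 4.782×10^13 m³.
Δh = 4.782×10^13 / 3.69×10^14 = 0.130 m = 13.0 cm.

≈ 13.0 cm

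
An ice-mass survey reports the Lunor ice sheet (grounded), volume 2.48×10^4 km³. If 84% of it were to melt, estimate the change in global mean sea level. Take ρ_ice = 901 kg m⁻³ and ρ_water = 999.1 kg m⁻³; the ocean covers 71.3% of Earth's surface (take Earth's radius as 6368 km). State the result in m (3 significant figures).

≈ 0.0517 m

Lunor: 0.84 × 2.48×10^4 km³ × (901/999.1) = 1.879×10^4 km³ of water.
Spread over 3.63×10^14 m² of ocean, Δh = 1.879×10^13 / 3.63×10^14 = 0.0517 m.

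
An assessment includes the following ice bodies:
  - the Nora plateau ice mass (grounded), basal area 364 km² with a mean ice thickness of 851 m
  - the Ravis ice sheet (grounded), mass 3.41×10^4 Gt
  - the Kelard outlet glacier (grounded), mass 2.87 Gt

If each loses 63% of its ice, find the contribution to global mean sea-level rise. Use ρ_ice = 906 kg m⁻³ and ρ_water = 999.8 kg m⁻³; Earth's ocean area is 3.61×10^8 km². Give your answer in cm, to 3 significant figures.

Nora: ice volume = 364 km² × 851 m = 309.8 km³; 0.63 × 309.8 × (906/999.8) = 176.8 km³ of water.
Ravis: 0.63 × 3.41×10^4 Gt = 2.148×10^16 kg; dividing by ρ_w = 999.8 kg m⁻³ gives 2.149×10^13 m³ of water.
Kelard: 0.63 × 2.87 Gt = 1.808×10^12 kg; dividing by ρ_w = 999.8 kg m⁻³ gives 1.808×10^9 m³ of water.
Total added water ≈ 2.167×10^13 m³ over 3.61×10^14 m² → Δh = 0.0600 m = 6.00 cm.

≈ 6.00 cm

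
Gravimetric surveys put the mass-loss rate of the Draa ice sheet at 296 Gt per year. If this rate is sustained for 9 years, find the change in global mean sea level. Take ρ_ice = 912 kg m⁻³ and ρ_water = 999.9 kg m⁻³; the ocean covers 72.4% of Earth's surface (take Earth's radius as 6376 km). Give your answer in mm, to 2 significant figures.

≈ 7.2 mm

Total mass lost = 296 Gt/yr × 9 yr = 2664 Gt = 2.664×10^15 kg.
ρ_w = 999.9 kg m⁻³, so water volume = 2.664×10^15 / 999.9 = 2.664×10^12 m³.
Δh = 2.664×10^12 / 3.70×10^14 = 7.20×10^-3 m = 7.2 mm.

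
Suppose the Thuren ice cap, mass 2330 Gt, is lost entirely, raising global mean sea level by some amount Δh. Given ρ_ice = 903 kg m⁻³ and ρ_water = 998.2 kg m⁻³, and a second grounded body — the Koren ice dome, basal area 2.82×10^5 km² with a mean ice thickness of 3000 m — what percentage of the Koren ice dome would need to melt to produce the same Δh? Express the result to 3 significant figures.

≈ 0.305 %

Equal sea-level rise means equal mass of meltwater, i.e. equal mass of ice lost.
Ice mass of Thuren: 2.330×10^15 kg; ice mass of Koren: 7.639×10^17 kg.
Fraction required = 2.330×10^15 / 7.639×10^17 = 3.05×10^-3 → 0.305 %.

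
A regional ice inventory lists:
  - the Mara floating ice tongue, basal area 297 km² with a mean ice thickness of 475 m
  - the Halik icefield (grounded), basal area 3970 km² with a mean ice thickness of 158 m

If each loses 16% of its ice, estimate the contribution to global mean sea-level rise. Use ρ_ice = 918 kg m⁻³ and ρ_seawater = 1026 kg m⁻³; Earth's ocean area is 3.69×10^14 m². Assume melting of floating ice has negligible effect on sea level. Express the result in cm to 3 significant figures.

≈ 0.0243 cm

The Mara floating ice tongue is floating and already displaces its own weight of water, so its melt adds essentially nothing to sea level.
Halik: ice volume = 3970 km² × 158 m = 627.3 km³; 0.16 × 627.3 × (918/1026) = 89.80 km³ of water.
Total added water ≈ 8.980×10^10 m³ over 3.69×10^14 m² → Δh = 2.43×10^-4 m = 0.0243 cm.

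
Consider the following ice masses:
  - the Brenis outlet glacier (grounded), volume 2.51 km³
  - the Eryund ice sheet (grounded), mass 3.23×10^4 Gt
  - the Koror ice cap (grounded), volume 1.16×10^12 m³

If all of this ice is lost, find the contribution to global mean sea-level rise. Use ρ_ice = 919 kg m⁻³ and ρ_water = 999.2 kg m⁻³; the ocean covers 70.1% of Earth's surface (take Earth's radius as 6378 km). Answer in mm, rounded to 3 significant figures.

≈ 93.2 mm

Brenis: 2.51 km³ × (919/999.2) = 2.309 km³ of water.
Eryund: 3.23×10^4 Gt = 3.230×10^16 kg; dividing by ρ_w = 999.2 kg m⁻³ gives 3.233×10^13 m³ of water.
Koror: 1.16×10^12 m³ × (919/999.2) = 1.067×10^12 m³ of water.
Total added water ≈ 3.340×10^13 m³ over 3.58×10^14 m² → Δh = 0.0932 m = 93.2 mm.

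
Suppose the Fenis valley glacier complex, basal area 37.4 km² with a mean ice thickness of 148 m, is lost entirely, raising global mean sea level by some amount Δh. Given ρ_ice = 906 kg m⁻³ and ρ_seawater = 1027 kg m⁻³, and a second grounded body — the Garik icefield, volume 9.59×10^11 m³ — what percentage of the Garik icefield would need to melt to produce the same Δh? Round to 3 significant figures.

Equal sea-level rise means equal mass of meltwater, i.e. equal mass of ice lost.
Ice mass of Fenis: 5.015×10^12 kg; ice mass of Garik: 8.689×10^14 kg.
Fraction required = 5.015×10^12 / 8.689×10^14 = 5.77×10^-3 → 0.577 %.

≈ 0.577 %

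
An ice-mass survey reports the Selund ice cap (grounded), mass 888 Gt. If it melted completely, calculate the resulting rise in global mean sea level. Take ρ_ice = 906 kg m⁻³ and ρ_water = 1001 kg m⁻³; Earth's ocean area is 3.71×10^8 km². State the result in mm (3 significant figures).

≈ 2.39 mm

Selund: 888 Gt = 8.880×10^14 kg; dividing by ρ_w = 1001 kg m⁻³ gives 8.871×10^11 m³ of water.
Spread over 3.71×10^14 m² of ocean, Δh = 8.871×10^11 / 3.71×10^14 = 2.39×10^-3 m = 2.39 mm.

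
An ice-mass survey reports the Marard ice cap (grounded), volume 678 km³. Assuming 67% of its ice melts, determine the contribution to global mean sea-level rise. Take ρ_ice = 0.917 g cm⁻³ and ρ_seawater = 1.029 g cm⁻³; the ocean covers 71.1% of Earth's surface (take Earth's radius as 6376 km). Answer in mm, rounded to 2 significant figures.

Marard: 0.67 × 678 km³ × (917/1029) = 404.8 km³ of water.
Spread over 3.63×10^14 m² of ocean, Δh = 4.048×10^11 / 3.63×10^14 = 1.11×10^-3 m = 1.1 mm.

≈ 1.1 mm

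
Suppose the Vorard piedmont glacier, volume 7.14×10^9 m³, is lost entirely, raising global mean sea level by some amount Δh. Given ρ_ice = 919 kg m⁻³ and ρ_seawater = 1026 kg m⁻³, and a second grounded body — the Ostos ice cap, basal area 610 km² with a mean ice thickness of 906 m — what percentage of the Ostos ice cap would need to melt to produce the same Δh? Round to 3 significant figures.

≈ 1.29 %

Equal sea-level rise means equal mass of meltwater, i.e. equal mass of ice lost.
Ice mass of Vorard: 6.562×10^12 kg; ice mass of Ostos: 5.079×10^14 kg.
Fraction required = 6.562×10^12 / 5.079×10^14 = 0.0129 → 1.29 %.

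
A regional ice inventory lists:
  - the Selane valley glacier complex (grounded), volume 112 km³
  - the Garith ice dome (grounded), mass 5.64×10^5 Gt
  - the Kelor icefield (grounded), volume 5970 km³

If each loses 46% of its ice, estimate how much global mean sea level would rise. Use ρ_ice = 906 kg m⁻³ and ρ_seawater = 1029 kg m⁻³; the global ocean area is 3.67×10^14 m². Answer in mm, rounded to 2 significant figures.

≈ 690 mm

Selane: 0.46 × 112 km³ × (906/1029) = 45.36 km³ of water.
Garith: 0.46 × 5.64×10^5 Gt = 2.594×10^17 kg; dividing by ρ_w = 1029 kg m⁻³ gives 2.521×10^14 m³ of water.
Kelor: 0.46 × 5970 km³ × (906/1029) = 2418 km³ of water.
Total added water ≈ 2.546×10^14 m³ over 3.67×10^14 m² → Δh = 0.694 m = 690 mm.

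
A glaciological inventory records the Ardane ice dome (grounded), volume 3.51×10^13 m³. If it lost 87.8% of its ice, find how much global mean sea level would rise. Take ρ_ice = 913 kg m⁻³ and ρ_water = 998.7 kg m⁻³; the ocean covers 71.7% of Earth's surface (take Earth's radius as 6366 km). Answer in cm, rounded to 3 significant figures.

Ardane: 0.878 × 3.51×10^13 m³ × (913/998.7) = 2.817×10^13 m³ of water.
Spread over 3.65×10^14 m² of ocean, Δh = 2.817×10^13 / 3.65×10^14 = 0.0772 m = 7.72 cm.

≈ 7.72 cm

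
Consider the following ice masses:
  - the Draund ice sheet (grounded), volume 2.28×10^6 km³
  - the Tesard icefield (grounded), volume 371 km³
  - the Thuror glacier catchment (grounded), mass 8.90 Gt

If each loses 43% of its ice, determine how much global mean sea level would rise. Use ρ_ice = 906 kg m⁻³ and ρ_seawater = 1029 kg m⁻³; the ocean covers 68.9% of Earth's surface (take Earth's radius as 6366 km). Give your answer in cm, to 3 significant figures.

Draund: 0.43 × 2.28×10^6 km³ × (906/1029) = 8.632×10^5 km³ of water.
Tesard: 0.43 × 371 km³ × (906/1029) = 140.5 km³ of water.
Thuror: 0.43 × 8.90 Gt = 3.827×10^12 kg; dividing by ρ_w = 1029 kg m⁻³ gives 3.719×10^9 m³ of water.
Total added water ≈ 8.634×10^14 m³ over 3.51×10^14 m² → Δh = 2.46 m = 246 cm.

≈ 246 cm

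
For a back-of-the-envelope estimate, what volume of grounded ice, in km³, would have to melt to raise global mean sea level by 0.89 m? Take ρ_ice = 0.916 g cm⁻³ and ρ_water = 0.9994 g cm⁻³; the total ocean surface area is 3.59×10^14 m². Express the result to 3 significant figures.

≈ 3.49×10^5 km³

Required water volume = Δh × A = 0.89 m × 3.59×10^14 m² = 3.195×10^14 m³ = 3.195×10^5 km³.
Ice volume = water volume × ρ_w/ρ_ice = 3.195×10^5 × 999.4/916 = 3.49×10^5 km³.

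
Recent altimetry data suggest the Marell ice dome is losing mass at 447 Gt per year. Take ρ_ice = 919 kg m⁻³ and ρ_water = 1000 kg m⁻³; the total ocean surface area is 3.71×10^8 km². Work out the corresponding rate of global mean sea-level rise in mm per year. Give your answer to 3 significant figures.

ρ_w = 1000 kg m⁻³. Annual water volume added = 447 Gt / ρ_w = 4.470×10^14 kg / 1000 kg m⁻³ = 4.470×10^11 m³.
Δh per year = 4.470×10^11 / 3.71×10^14 = 1.20×10^-3 m = 1.20 mm.

≈ 1.20 mm/yr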